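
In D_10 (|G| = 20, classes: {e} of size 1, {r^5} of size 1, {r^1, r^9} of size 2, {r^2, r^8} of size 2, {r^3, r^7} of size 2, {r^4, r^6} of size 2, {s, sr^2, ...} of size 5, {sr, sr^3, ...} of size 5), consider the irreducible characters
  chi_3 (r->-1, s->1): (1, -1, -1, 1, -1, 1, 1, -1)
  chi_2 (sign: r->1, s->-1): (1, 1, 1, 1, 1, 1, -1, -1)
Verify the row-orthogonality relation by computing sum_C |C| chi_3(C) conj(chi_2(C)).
Sum = 0; so <chi_3, chi_2> = 0 (distinct irreducibles are orthogonal).

Derivation: Compute term by term over conjugacy classes (|C| * chi_3(C) * conj(chi_2(C))):
  1*(1)*conj(1) + 1*(-1)*conj(1) + 2*(-1)*conj(1) + 2*(1)*conj(1) + 2*(-1)*conj(1) + 2*(1)*conj(1) + 5*(1)*conj(-1) + 5*(-1)*conj(-1)
  = (1) + (-1) + (-2) + (2) + (-2) + (2) + (-5) + (5)
  = 0.
Dividing by |G| = 20 gives 0/20 = 0, matching the row-orthogonality relation <chi_3, chi_2> = [chi_3 = chi_2].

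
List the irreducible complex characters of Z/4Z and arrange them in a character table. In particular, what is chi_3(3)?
Character table of Z/4Z (irreps indexed chi_0,...,chi_3 with chi_k(m) = zeta_4^(k*m), zeta_4 = exp(2*pi*i/4)):
  irrep \ class  {0} (size 1)  {1} (size 1)  {2} (size 1)  {3} (size 1)
  chi_0          1             1             1             1           
  chi_1          1             I             -1            -I          
  chi_2          1             -1            1             -1          
  chi_3          1             -I            -1            I           

Spot check: chi_3(3) = zeta_4^(3*3) = zeta_4^9 = I.

Proof sketch: Z/4Z is abelian, so all 4 irreducible complex representations are 1-dimensional. They are given by chi_k(m) = zeta_4^(k*m) for k = 0,...,3. Row orthogonality: sum_m chi_k(m) conj(chi_l(m)) = 4 * [k = l].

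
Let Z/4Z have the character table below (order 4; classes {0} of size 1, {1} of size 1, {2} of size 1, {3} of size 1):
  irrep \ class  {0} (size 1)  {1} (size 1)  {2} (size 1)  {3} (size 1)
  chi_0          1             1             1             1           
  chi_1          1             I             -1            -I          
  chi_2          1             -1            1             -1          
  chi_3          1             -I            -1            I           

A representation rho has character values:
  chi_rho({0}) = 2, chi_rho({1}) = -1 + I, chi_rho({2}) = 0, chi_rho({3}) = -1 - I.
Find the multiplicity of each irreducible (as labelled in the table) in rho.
Multiplicities: chi_0: 0, chi_1: 1, chi_2: 1, chi_3: 0.

Why: Use <chi_rho, chi> = (1/|G|) sum_C |C| * chi_rho(C) * conj(chi(C)) with |G| = 4 for each irreducible chi in the table:
  <chi_rho, chi_0> = (1/4)[1*(2)*conj(1) + 1*(-1 + I)*conj(1) + 1*(0)*conj(1) + 1*(-1 - I)*conj(1)]
      = (1/4)[(2) + (-1 + I) + (0) + (-1 - I)] = 0/4 = 0
  <chi_rho, chi_1> = (1/4)[1*(2)*conj(1) + 1*(-1 + I)*conj(I) + 1*(0)*conj(-1) + 1*(-1 - I)*conj(-I)]
      = (1/4)[(2) + (1 + I) + (0) + (1 - I)] = 4/4 = 1
  <chi_rho, chi_2> = (1/4)[1*(2)*conj(1) + 1*(-1 + I)*conj(-1) + 1*(0)*conj(1) + 1*(-1 - I)*conj(-1)]
      = (1/4)[(2) + (1 - I) + (0) + (1 + I)] = 4/4 = 1
  <chi_rho, chi_3> = (1/4)[1*(2)*conj(1) + 1*(-1 + I)*conj(-I) + 1*(0)*conj(-1) + 1*(-1 - I)*conj(I)]
      = (1/4)[(2) + (-1 - I) + (0) + (-1 + I)] = 0/4 = 0
(Exp terms are combined using exp(i*s)*conj(exp(i*t)) = exp(i*(s-t)), and sums of them are collapsed using the identity that for every m > 1 the m distinct m-th roots of unity sum to 0, e.g. 1 + exp(2*I*pi/3) + exp(-2*I*pi/3) = 0.)
Dimension check: dim(rho) = sum (mult * dim) = 0*1 + 1*1 + 1*1 + 0*1 = 2 = chi_rho(e) = 2.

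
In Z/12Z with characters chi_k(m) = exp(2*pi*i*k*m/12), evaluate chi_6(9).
chi_6(9) = zeta_12^54 = -1

Derivation: chi_6(9) = zeta_12^(6*9) = zeta_12^54. Since zeta_12^12 = 1, this equals zeta_12^6 = exp(2*pi*i*6/12) = -1.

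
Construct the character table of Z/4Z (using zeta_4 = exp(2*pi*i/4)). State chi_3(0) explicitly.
Character table of Z/4Z (irreps indexed chi_0,...,chi_3 with chi_k(m) = zeta_4^(k*m), zeta_4 = exp(2*pi*i/4)):
  irrep \ class  {0} (size 1)  {1} (size 1)  {2} (size 1)  {3} (size 1)
  chi_0          1             1             1             1           
  chi_1          1             I             -1            -I          
  chi_2          1             -1            1             -1          
  chi_3          1             -I            -1            I           

Spot check: chi_3(0) = zeta_4^(3*0) = zeta_4^0 = 1.

Derivation: Z/4Z is abelian, so all 4 irreducible complex representations are 1-dimensional. They are given by chi_k(m) = zeta_4^(k*m) for k = 0,...,3. Row orthogonality: sum_m chi_k(m) conj(chi_l(m)) = 4 * [k = l].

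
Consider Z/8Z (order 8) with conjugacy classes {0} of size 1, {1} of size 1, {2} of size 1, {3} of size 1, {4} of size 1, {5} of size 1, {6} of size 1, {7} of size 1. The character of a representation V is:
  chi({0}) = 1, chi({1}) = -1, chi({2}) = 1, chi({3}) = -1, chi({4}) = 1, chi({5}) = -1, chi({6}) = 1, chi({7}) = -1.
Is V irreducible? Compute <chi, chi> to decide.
Irreducible: <chi, chi> = 1.

Working: <chi, chi> = (1/|G|) sum_C |C| * |chi(C)|^2 = (1/8)[1*|1|^2 + 1*|-1|^2 + 1*|1|^2 + 1*|-1|^2 + 1*|1|^2 + 1*|-1|^2 + 1*|1|^2 + 1*|-1|^2]
  = (1/8)[(1) + (1) + (1) + (1) + (1) + (1) + (1) + (1)] = 8/8 = 1.
(Exp terms are combined using exp(i*s)*conj(exp(i*t)) = exp(i*(s-t)), and sums of them are collapsed using the identity that for every m > 1 the m distinct m-th roots of unity sum to 0, e.g. 1 + exp(2*I*pi/3) + exp(-2*I*pi/3) = 0.)
A character is irreducible iff <chi, chi> = 1, so this representation is irreducible.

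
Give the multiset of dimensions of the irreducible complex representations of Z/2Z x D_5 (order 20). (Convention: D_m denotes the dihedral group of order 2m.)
Dimensions: 1, 1, 1, 1, 2, 2, 2, 2

Explanation: There are 8 irreducibles (= number of conjugacy classes). Their dimensions d_i satisfy sum d_i^2 = |G| = 20: 1 + 1 + 1 + 1 + 4 + 4 + 4 + 4 = 20. (For the product with Z/2Z: each of the 2 1-dim characters of Z/2Z tensors with each irrep of D_5, giving 2 copies of each D_5-dimension.)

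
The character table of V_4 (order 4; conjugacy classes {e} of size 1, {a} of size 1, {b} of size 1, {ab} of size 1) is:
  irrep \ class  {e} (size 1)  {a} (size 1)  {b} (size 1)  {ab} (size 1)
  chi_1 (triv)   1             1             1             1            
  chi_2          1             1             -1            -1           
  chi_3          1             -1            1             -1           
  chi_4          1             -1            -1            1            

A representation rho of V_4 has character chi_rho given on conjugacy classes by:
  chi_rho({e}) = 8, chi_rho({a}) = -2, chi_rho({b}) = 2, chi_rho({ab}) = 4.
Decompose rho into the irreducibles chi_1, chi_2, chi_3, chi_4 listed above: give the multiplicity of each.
Multiplicities: chi_1: 3, chi_2: 0, chi_3: 2, chi_4: 3.

Use <chi_rho, chi> = (1/|G|) sum_C |C| * chi_rho(C) * conj(chi(C)) with |G| = 4 for each irreducible chi in the table:
  <chi_rho, chi_1> = (1/4)[1*(8)*conj(1) + 1*(-2)*conj(1) + 1*(2)*conj(1) + 1*(4)*conj(1)]
      = (1/4)[(8) + (-2) + (2) + (4)] = 12/4 = 3
  <chi_rho, chi_2> = (1/4)[1*(8)*conj(1) + 1*(-2)*conj(1) + 1*(2)*conj(-1) + 1*(4)*conj(-1)]
      = (1/4)[(8) + (-2) + (-2) + (-4)] = 0/4 = 0
  <chi_rho, chi_3> = (1/4)[1*(8)*conj(1) + 1*(-2)*conj(-1) + 1*(2)*conj(1) + 1*(4)*conj(-1)]
      = (1/4)[(8) + (2) + (2) + (-4)] = 8/4 = 2
  <chi_rho, chi_4> = (1/4)[1*(8)*conj(1) + 1*(-2)*conj(-1) + 1*(2)*conj(-1) + 1*(4)*conj(1)]
      = (1/4)[(8) + (2) + (-2) + (4)] = 12/4 = 3
Dimension check: dim(rho) = sum (mult * dim) = 3*1 + 0*1 + 2*1 + 3*1 = 8 = chi_rho(e) = 8.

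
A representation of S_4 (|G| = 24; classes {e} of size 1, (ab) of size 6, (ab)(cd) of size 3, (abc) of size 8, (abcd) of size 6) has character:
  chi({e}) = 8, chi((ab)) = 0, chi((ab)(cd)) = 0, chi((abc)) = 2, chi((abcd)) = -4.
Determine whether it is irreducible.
Not irreducible (reducible): <chi, chi> = 8 > 1.

Working: <chi, chi> = (1/|G|) sum_C |C| * |chi(C)|^2 = (1/24)[1*|8|^2 + 6*|0|^2 + 3*|0|^2 + 8*|2|^2 + 6*|-4|^2]
  = (1/24)[(64) + (0) + (0) + (32) + (96)] = 192/24 = 8.
A character is irreducible iff <chi, chi> = 1, so this representation is reducible.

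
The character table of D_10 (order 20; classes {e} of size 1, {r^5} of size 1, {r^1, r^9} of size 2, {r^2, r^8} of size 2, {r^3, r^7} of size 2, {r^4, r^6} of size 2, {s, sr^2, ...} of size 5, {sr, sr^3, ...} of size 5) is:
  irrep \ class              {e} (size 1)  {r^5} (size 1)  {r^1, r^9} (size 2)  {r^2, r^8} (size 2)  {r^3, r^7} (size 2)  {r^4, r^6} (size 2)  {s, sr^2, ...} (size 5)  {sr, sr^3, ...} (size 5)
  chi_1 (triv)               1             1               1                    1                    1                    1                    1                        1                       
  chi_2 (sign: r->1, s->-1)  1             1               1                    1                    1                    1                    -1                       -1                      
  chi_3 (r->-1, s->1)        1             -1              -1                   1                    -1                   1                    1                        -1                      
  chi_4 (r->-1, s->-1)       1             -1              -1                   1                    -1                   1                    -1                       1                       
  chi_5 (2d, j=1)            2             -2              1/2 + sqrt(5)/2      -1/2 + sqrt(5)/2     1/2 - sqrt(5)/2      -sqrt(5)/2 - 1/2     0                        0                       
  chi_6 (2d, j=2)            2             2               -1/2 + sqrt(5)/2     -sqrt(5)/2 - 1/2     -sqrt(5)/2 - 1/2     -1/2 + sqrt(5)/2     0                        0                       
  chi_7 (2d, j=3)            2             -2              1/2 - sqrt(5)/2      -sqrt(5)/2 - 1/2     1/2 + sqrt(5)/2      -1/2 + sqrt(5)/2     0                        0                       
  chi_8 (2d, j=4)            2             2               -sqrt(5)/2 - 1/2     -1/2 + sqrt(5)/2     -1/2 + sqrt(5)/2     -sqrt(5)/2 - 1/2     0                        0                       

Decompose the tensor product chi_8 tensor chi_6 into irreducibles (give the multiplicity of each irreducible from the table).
chi_8 tensor chi_6 = chi_6 + chi_8 (all other irreducibles have multiplicity 0).

Details: The character of a tensor product is the pointwise product (chi_8 * chi_6)(C) = chi_8(C) * chi_6(C):
  {e}: (2)*(2), {r^5}: (2)*(2), {r^1, r^9}: (-sqrt(5)/2 - 1/2)*(-1/2 + sqrt(5)/2), {r^2, r^8}: (-1/2 + sqrt(5)/2)*(-sqrt(5)/2 - 1/2), {r^3, r^7}: (-1/2 + sqrt(5)/2)*(-sqrt(5)/2 - 1/2), {r^4, r^6}: (-sqrt(5)/2 - 1/2)*(-1/2 + sqrt(5)/2), {s, sr^2, ...}: (0)*(0), {sr, sr^3, ...}: (0)*(0)
so (chi_8 * chi_6) takes values
  {e} -> 4, {r^5} -> 4, {r^1, r^9} -> -1, {r^2, r^8} -> -1, {r^3, r^7} -> -1, {r^4, r^6} -> -1, {s, sr^2, ...} -> 0, {sr, sr^3, ...} -> 0.
Now take the inner product of this character with each irreducible chi from the table, <chi_8*chi_6, chi> = (1/20) sum_C |C| (chi_8*chi_6)(C) conj(chi(C)):
  <chi_8*chi_6, chi_1> = (1/20)[1*(4)*conj(1) + 1*(4)*conj(1) + 2*(-1)*conj(1) + 2*(-1)*conj(1) + 2*(-1)*conj(1) + 2*(-1)*conj(1) + 5*(0)*conj(1) + 5*(0)*conj(1)]
      = (1/20)[(4) + (4) + (-2) + (-2) + (-2) + (-2) + (0) + (0)] = 0/20 = 0
  <chi_8*chi_6, chi_2> = (1/20)[1*(4)*conj(1) + 1*(4)*conj(1) + 2*(-1)*conj(1) + 2*(-1)*conj(1) + 2*(-1)*conj(1) + 2*(-1)*conj(1) + 5*(0)*conj(-1) + 5*(0)*conj(-1)]
      = (1/20)[(4) + (4) + (-2) + (-2) + (-2) + (-2) + (0) + (0)] = 0/20 = 0
  <chi_8*chi_6, chi_3> = (1/20)[1*(4)*conj(1) + 1*(4)*conj(-1) + 2*(-1)*conj(-1) + 2*(-1)*conj(1) + 2*(-1)*conj(-1) + 2*(-1)*conj(1) + 5*(0)*conj(1) + 5*(0)*conj(-1)]
      = (1/20)[(4) + (-4) + (2) + (-2) + (2) + (-2) + (0) + (0)] = 0/20 = 0
  <chi_8*chi_6, chi_4> = (1/20)[1*(4)*conj(1) + 1*(4)*conj(-1) + 2*(-1)*conj(-1) + 2*(-1)*conj(1) + 2*(-1)*conj(-1) + 2*(-1)*conj(1) + 5*(0)*conj(-1) + 5*(0)*conj(1)]
      = (1/20)[(4) + (-4) + (2) + (-2) + (2) + (-2) + (0) + (0)] = 0/20 = 0
  <chi_8*chi_6, chi_5> = (1/20)[1*(4)*conj(2) + 1*(4)*conj(-2) + 2*(-1)*conj(1/2 + sqrt(5)/2) + 2*(-1)*conj(-1/2 + sqrt(5)/2) + 2*(-1)*conj(1/2 - sqrt(5)/2) + 2*(-1)*conj(-sqrt(5)/2 - 1/2) + 5*(0)*conj(0) + 5*(0)*conj(0)]
      = (1/20)[(8) + (-8) + (-sqrt(5) - 1) + (1 - sqrt(5)) + (-1 + sqrt(5)) + (1 + sqrt(5)) + (0) + (0)] = 0/20 = 0
  <chi_8*chi_6, chi_6> = (1/20)[1*(4)*conj(2) + 1*(4)*conj(2) + 2*(-1)*conj(-1/2 + sqrt(5)/2) + 2*(-1)*conj(-sqrt(5)/2 - 1/2) + 2*(-1)*conj(-sqrt(5)/2 - 1/2) + 2*(-1)*conj(-1/2 + sqrt(5)/2) + 5*(0)*conj(0) + 5*(0)*conj(0)]
      = (1/20)[(8) + (8) + (1 - sqrt(5)) + (1 + sqrt(5)) + (1 + sqrt(5)) + (1 - sqrt(5)) + (0) + (0)] = 20/20 = 1
  <chi_8*chi_6, chi_7> = (1/20)[1*(4)*conj(2) + 1*(4)*conj(-2) + 2*(-1)*conj(1/2 - sqrt(5)/2) + 2*(-1)*conj(-sqrt(5)/2 - 1/2) + 2*(-1)*conj(1/2 + sqrt(5)/2) + 2*(-1)*conj(-1/2 + sqrt(5)/2) + 5*(0)*conj(0) + 5*(0)*conj(0)]
      = (1/20)[(8) + (-8) + (-1 + sqrt(5)) + (1 + sqrt(5)) + (-sqrt(5) - 1) + (1 - sqrt(5)) + (0) + (0)] = 0/20 = 0
  <chi_8*chi_6, chi_8> = (1/20)[1*(4)*conj(2) + 1*(4)*conj(2) + 2*(-1)*conj(-sqrt(5)/2 - 1/2) + 2*(-1)*conj(-1/2 + sqrt(5)/2) + 2*(-1)*conj(-1/2 + sqrt(5)/2) + 2*(-1)*conj(-sqrt(5)/2 - 1/2) + 5*(0)*conj(0) + 5*(0)*conj(0)]
      = (1/20)[(8) + (8) + (1 + sqrt(5)) + (1 - sqrt(5)) + (1 - sqrt(5)) + (1 + sqrt(5)) + (0) + (0)] = 20/20 = 1
Hence the multiplicities are chi_6: 1, chi_8: 1. Dimension check: dim(chi_8)*dim(chi_6) = 2*2 = 4 and sum (mult * dim) = 1*2 + 1*2 = 4.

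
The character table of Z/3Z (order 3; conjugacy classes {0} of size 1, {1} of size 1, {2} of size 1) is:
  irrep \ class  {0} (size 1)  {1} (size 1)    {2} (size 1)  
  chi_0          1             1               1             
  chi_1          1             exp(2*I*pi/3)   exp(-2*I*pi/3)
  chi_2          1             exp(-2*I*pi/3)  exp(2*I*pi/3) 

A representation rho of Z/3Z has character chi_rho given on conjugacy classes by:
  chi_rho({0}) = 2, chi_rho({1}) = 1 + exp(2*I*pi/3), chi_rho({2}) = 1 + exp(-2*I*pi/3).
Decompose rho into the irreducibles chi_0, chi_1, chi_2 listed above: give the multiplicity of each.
Multiplicities: chi_0: 1, chi_1: 1, chi_2: 0.

Solution. Use <chi_rho, chi> = (1/|G|) sum_C |C| * chi_rho(C) * conj(chi(C)) with |G| = 3 for each irreducible chi in the table:
  <chi_rho, chi_0> = (1/3)[1*(2)*conj(1) + 1*(1 + exp(2*I*pi/3))*conj(1) + 1*(1 + exp(-2*I*pi/3))*conj(1)]
      = (1/3)[(2) + (1 + exp(2*I*pi/3)) + (1 + exp(-2*I*pi/3))] = 3/3 = 1
  <chi_rho, chi_1> = (1/3)[1*(2)*conj(1) + 1*(1 + exp(2*I*pi/3))*conj(exp(2*I*pi/3)) + 1*(1 + exp(-2*I*pi/3))*conj(exp(-2*I*pi/3))]
      = (1/3)[(2) + (1 + exp(-2*I*pi/3)) + (1 + exp(2*I*pi/3))] = 3/3 = 1
  <chi_rho, chi_2> = (1/3)[1*(2)*conj(1) + 1*(1 + exp(2*I*pi/3))*conj(exp(-2*I*pi/3)) + 1*(1 + exp(-2*I*pi/3))*conj(exp(2*I*pi/3))]
      = (1/3)[(2) + (-1) + (-1)] = 0/3 = 0
(Exp terms are combined using exp(i*s)*conj(exp(i*t)) = exp(i*(s-t)), and sums of them are collapsed using the identity that for every m > 1 the m distinct m-th roots of unity sum to 0, e.g. 1 + exp(2*I*pi/3) + exp(-2*I*pi/3) = 0.)
Dimension check: dim(rho) = sum (mult * dim) = 1*1 + 1*1 + 0*1 = 2 = chi_rho(e) = 2.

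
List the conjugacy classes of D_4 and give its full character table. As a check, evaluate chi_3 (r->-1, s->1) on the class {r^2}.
Conjugacy classes: {e} of size 1, {r^2} of size 1, {r^1, r^3} of size 2, {s, sr^2, ...} of size 2, {sr, sr^3, ...} of size 2.
Character table:
  irrep \ class              {e} (size 1)  {r^2} (size 1)  {r^1, r^3} (size 2)  {s, sr^2, ...} (size 2)  {sr, sr^3, ...} (size 2)
  chi_1 (triv)               1             1               1                    1                        1                       
  chi_2 (sign: r->1, s->-1)  1             1               1                    -1                       -1                      
  chi_3 (r->-1, s->1)        1             1               -1                   1                        -1                      
  chi_4 (r->-1, s->-1)       1             1               -1                   -1                       1                       
  chi_5 (2d, j=1)            2             -2              0                    0                        0                       

Spot check: chi_3 (r->-1, s->1) on {r^2} = 1.

Reasoning: D_4 has order 2*4 = 8 with 5 conjugacy classes, hence 5 irreducibles. Sum of squared dims 1 + 1 + 1 + 1 + 4 = 8 = |G|. Linear characters come from the abelianisation; the 2-dimensional irreps have character r^k -> 2*cos(2*pi*j*k/4), reflections -> 0.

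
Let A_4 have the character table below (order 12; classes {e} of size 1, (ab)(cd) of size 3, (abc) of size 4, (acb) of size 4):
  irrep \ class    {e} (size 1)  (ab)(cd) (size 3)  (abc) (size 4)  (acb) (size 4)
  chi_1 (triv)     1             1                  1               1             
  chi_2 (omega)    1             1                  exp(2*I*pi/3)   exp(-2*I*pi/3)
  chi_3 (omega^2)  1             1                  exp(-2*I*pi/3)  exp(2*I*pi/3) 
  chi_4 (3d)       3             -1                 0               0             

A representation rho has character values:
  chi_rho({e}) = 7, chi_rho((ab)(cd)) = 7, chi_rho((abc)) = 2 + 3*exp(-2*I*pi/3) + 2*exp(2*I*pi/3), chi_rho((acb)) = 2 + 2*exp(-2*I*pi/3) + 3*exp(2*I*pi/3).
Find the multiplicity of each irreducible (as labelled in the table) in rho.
Multiplicities: chi_1: 2, chi_2: 2, chi_3: 3, chi_4: 0.

Argument: Use <chi_rho, chi> = (1/|G|) sum_C |C| * chi_rho(C) * conj(chi(C)) with |G| = 12 for each irreducible chi in the table:
  <chi_rho, chi_1> = (1/12)[1*(7)*conj(1) + 3*(7)*conj(1) + 4*(2 + 3*exp(-2*I*pi/3) + 2*exp(2*I*pi/3))*conj(1) + 4*(2 + 2*exp(-2*I*pi/3) + 3*exp(2*I*pi/3))*conj(1)]
      = (1/12)[(7) + (21) + (8 + 12*exp(-2*I*pi/3) + 8*exp(2*I*pi/3)) + (8 + 8*exp(-2*I*pi/3) + 12*exp(2*I*pi/3))] = 24/12 = 2
  <chi_rho, chi_2> = (1/12)[1*(7)*conj(1) + 3*(7)*conj(1) + 4*(2 + 3*exp(-2*I*pi/3) + 2*exp(2*I*pi/3))*conj(exp(2*I*pi/3)) + 4*(2 + 2*exp(-2*I*pi/3) + 3*exp(2*I*pi/3))*conj(exp(-2*I*pi/3))]
      = (1/12)[(7) + (21) + (8 + 8*exp(-2*I*pi/3) + 12*exp(2*I*pi/3)) + (8 + 12*exp(-2*I*pi/3) + 8*exp(2*I*pi/3))] = 24/12 = 2
  <chi_rho, chi_3> = (1/12)[1*(7)*conj(1) + 3*(7)*conj(1) + 4*(2 + 3*exp(-2*I*pi/3) + 2*exp(2*I*pi/3))*conj(exp(-2*I*pi/3)) + 4*(2 + 2*exp(-2*I*pi/3) + 3*exp(2*I*pi/3))*conj(exp(2*I*pi/3))]
      = (1/12)[(7) + (21) + (4) + (4)] = 36/12 = 3
  <chi_rho, chi_4> = (1/12)[1*(7)*conj(3) + 3*(7)*conj(-1) + 4*(2 + 3*exp(-2*I*pi/3) + 2*exp(2*I*pi/3))*conj(0) + 4*(2 + 2*exp(-2*I*pi/3) + 3*exp(2*I*pi/3))*conj(0)]
      = (1/12)[(21) + (-21) + (0) + (0)] = 0/12 = 0
(Exp terms are combined using exp(i*s)*conj(exp(i*t)) = exp(i*(s-t)), and sums of them are collapsed using the identity that for every m > 1 the m distinct m-th roots of unity sum to 0, e.g. 1 + exp(2*I*pi/3) + exp(-2*I*pi/3) = 0.)
Dimension check: dim(rho) = sum (mult * dim) = 2*1 + 2*1 + 3*1 + 0*3 = 7 = chi_rho(e) = 7.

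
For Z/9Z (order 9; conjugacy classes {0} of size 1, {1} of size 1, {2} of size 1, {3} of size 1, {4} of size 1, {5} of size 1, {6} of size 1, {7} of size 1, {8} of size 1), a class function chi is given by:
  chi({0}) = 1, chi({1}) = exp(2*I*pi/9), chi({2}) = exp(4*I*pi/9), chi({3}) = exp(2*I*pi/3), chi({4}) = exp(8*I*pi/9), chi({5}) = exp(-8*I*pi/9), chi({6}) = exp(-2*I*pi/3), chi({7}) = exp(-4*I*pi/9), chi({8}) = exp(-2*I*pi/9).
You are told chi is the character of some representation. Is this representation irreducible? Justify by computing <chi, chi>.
Irreducible: <chi, chi> = 1.

Solution. <chi, chi> = (1/|G|) sum_C |C| * |chi(C)|^2 = (1/9)[1*|1|^2 + 1*|exp(2*I*pi/9)|^2 + 1*|exp(4*I*pi/9)|^2 + 1*|exp(2*I*pi/3)|^2 + 1*|exp(8*I*pi/9)|^2 + 1*|exp(-8*I*pi/9)|^2 + 1*|exp(-2*I*pi/3)|^2 + 1*|exp(-4*I*pi/9)|^2 + 1*|exp(-2*I*pi/9)|^2]
  = (1/9)[(1) + (1) + (1) + (1) + (1) + (1) + (1) + (1) + (1)] = 9/9 = 1.
(Exp terms are combined using exp(i*s)*conj(exp(i*t)) = exp(i*(s-t)), and sums of them are collapsed using the identity that for every m > 1 the m distinct m-th roots of unity sum to 0, e.g. 1 + exp(2*I*pi/3) + exp(-2*I*pi/3) = 0.)
A character is irreducible iff <chi, chi> = 1, so this representation is irreducible.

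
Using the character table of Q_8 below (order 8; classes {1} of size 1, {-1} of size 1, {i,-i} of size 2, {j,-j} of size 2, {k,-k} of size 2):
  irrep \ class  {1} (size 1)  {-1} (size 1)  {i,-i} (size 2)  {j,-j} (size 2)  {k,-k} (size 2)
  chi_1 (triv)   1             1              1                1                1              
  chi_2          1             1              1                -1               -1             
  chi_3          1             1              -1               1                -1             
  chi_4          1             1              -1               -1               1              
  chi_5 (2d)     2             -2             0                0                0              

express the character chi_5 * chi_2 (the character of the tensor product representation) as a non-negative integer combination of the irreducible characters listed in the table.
chi_5 tensor chi_2 = chi_5 (all other irreducibles have multiplicity 0).

The character of a tensor product is the pointwise product (chi_5 * chi_2)(C) = chi_5(C) * chi_2(C):
  {1}: (2)*(1), {-1}: (-2)*(1), {i,-i}: (0)*(1), {j,-j}: (0)*(-1), {k,-k}: (0)*(-1)
so (chi_5 * chi_2) takes values
  {1} -> 2, {-1} -> -2, {i,-i} -> 0, {j,-j} -> 0, {k,-k} -> 0.
Now take the inner product of this character with each irreducible chi from the table, <chi_5*chi_2, chi> = (1/8) sum_C |C| (chi_5*chi_2)(C) conj(chi(C)):
  <chi_5*chi_2, chi_1> = (1/8)[1*(2)*conj(1) + 1*(-2)*conj(1) + 2*(0)*conj(1) + 2*(0)*conj(1) + 2*(0)*conj(1)]
      = (1/8)[(2) + (-2) + (0) + (0) + (0)] = 0/8 = 0
  <chi_5*chi_2, chi_2> = (1/8)[1*(2)*conj(1) + 1*(-2)*conj(1) + 2*(0)*conj(1) + 2*(0)*conj(-1) + 2*(0)*conj(-1)]
      = (1/8)[(2) + (-2) + (0) + (0) + (0)] = 0/8 = 0
  <chi_5*chi_2, chi_3> = (1/8)[1*(2)*conj(1) + 1*(-2)*conj(1) + 2*(0)*conj(-1) + 2*(0)*conj(1) + 2*(0)*conj(-1)]
      = (1/8)[(2) + (-2) + (0) + (0) + (0)] = 0/8 = 0
  <chi_5*chi_2, chi_4> = (1/8)[1*(2)*conj(1) + 1*(-2)*conj(1) + 2*(0)*conj(-1) + 2*(0)*conj(-1) + 2*(0)*conj(1)]
      = (1/8)[(2) + (-2) + (0) + (0) + (0)] = 0/8 = 0
  <chi_5*chi_2, chi_5> = (1/8)[1*(2)*conj(2) + 1*(-2)*conj(-2) + 2*(0)*conj(0) + 2*(0)*conj(0) + 2*(0)*conj(0)]
      = (1/8)[(4) + (4) + (0) + (0) + (0)] = 8/8 = 1
Hence the multiplicities are chi_5: 1. Dimension check: dim(chi_5)*dim(chi_2) = 2*1 = 2 and sum (mult * dim) = 1*2 = 2.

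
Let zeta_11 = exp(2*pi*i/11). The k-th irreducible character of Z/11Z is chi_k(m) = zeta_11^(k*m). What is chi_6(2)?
chi_6(2) = zeta_11^12 = exp(2*I*pi/11)

Proof sketch: chi_6(2) = zeta_11^(6*2) = zeta_11^12. Since zeta_11^11 = 1, this equals zeta_11^1 = exp(2*pi*i*1/11) = exp(2*I*pi/11).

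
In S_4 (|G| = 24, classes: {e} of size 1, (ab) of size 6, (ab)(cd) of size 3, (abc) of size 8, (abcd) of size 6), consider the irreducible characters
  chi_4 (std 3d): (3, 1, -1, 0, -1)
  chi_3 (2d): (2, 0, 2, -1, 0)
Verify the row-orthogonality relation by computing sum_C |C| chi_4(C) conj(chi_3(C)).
Sum = 0; so <chi_4, chi_3> = 0 (distinct irreducibles are orthogonal).

Details: Compute term by term over conjugacy classes (|C| * chi_4(C) * conj(chi_3(C))):
  1*(3)*conj(2) + 6*(1)*conj(0) + 3*(-1)*conj(2) + 8*(0)*conj(-1) + 6*(-1)*conj(0)
  = (6) + (0) + (-6) + (0) + (0)
  = 0.
Dividing by |G| = 24 gives 0/24 = 0, matching the row-orthogonality relation <chi_4, chi_3> = [chi_4 = chi_3].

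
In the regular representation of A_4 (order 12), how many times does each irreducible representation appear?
Each irreducible V_i of dimension d_i appears with multiplicity d_i, i.e. rho_reg = (direct sum over all irreducibles V_i) d_i V_i. The irreducible dimensions for A_4 are 1, 1, 1, 3: 3 irreducibles of dimension 1, each with multiplicity 1; 1 irreducible of dimension 3, with multiplicity 3. Total dimension 3*1*1 + 1*3*3 = 12 = |G|.

Justification: General theorem: in the regular representation of a finite group G, each irreducible appears with multiplicity equal to its dimension. Check: dim(rho_reg) = sum d_i^2 = 1 + 1 + 1 + 9 = 12 = |G|.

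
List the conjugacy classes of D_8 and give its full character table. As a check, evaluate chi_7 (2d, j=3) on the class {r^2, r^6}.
Conjugacy classes: {e} of size 1, {r^4} of size 1, {r^1, r^7} of size 2, {r^2, r^6} of size 2, {r^3, r^5} of size 2, {s, sr^2, ...} of size 4, {sr, sr^3, ...} of size 4.
Character table:
  irrep \ class              {e} (size 1)  {r^4} (size 1)  {r^1, r^7} (size 2)  {r^2, r^6} (size 2)  {r^3, r^5} (size 2)  {s, sr^2, ...} (size 4)  {sr, sr^3, ...} (size 4)
  chi_1 (triv)               1             1               1                    1                    1                    1                        1                       
  chi_2 (sign: r->1, s->-1)  1             1               1                    1                    1                    -1                       -1                      
  chi_3 (r->-1, s->1)        1             1               -1                   1                    -1                   1                        -1                      
  chi_4 (r->-1, s->-1)       1             1               -1                   1                    -1                   -1                       1                       
  chi_5 (2d, j=1)            2             -2              sqrt(2)              0                    -sqrt(2)             0                        0                       
  chi_6 (2d, j=2)            2             2               0                    -2                   0                    0                        0                       
  chi_7 (2d, j=3)            2             -2              -sqrt(2)             0                    sqrt(2)              0                        0                       

Spot check: chi_7 (2d, j=3) on {r^2, r^6} = 0.

Derivation: D_8 has order 2*8 = 16 with 7 conjugacy classes, hence 7 irreducibles. Sum of squared dims 1 + 1 + 1 + 1 + 4 + 4 + 4 = 16 = |G|. Linear characters come from the abelianisation; the 2-dimensional irreps have character r^k -> 2*cos(2*pi*j*k/8), reflections -> 0.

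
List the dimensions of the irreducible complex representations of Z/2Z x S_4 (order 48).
Dimensions: 1, 1, 1, 1, 2, 2, 3, 3, 3, 3

Details: There are 10 irreducibles (= number of conjugacy classes). Their dimensions d_i satisfy sum d_i^2 = |G| = 48: 1 + 1 + 1 + 1 + 4 + 4 + 9 + 9 + 9 + 9 = 48. (For the product with Z/2Z: each of the 2 1-dim characters of Z/2Z tensors with each irrep of S_4, giving 2 copies of each S_4-dimension.)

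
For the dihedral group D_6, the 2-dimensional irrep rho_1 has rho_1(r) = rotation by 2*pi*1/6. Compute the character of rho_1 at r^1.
chi_{rho_1}(r^1) = 2*cos(2*pi*1*1/6) = 1

Explanation: rho_1(r^1) is rotation by angle 2*pi*1*1/6, whose trace is 2*cos(2*pi*1*1/6) = 1.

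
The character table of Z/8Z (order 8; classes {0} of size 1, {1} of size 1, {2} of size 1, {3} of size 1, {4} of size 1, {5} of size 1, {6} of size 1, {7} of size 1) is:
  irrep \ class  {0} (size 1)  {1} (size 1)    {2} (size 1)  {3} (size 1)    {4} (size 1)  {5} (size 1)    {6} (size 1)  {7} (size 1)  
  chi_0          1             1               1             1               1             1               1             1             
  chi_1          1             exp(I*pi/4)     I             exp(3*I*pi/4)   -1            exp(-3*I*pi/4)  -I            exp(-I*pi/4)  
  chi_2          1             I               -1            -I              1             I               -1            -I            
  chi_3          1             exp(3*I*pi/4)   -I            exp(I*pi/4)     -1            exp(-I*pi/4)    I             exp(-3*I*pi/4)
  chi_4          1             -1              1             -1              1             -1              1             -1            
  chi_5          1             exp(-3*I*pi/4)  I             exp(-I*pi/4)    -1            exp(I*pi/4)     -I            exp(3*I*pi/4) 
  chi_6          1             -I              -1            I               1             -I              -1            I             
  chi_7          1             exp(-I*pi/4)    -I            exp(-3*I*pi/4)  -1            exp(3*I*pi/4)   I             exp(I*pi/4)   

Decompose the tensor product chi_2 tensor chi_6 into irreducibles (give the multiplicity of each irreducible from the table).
chi_2 tensor chi_6 = chi_0 (all other irreducibles have multiplicity 0).

Details: The character of a tensor product is the pointwise product (chi_2 * chi_6)(C) = chi_2(C) * chi_6(C):
  {0}: (1)*(1), {1}: (I)*(-I), {2}: (-1)*(-1), {3}: (-I)*(I), {4}: (1)*(1), {5}: (I)*(-I), {6}: (-1)*(-1), {7}: (-I)*(I)
so (chi_2 * chi_6) takes values
  {0} -> 1, {1} -> 1, {2} -> 1, {3} -> 1, {4} -> 1, {5} -> 1, {6} -> 1, {7} -> 1.
Now take the inner product of this character with each irreducible chi from the table, <chi_2*chi_6, chi> = (1/8) sum_C |C| (chi_2*chi_6)(C) conj(chi(C)):
  <chi_2*chi_6, chi_0> = (1/8)[1*(1)*conj(1) + 1*(1)*conj(1) + 1*(1)*conj(1) + 1*(1)*conj(1) + 1*(1)*conj(1) + 1*(1)*conj(1) + 1*(1)*conj(1) + 1*(1)*conj(1)]
      = (1/8)[(1) + (1) + (1) + (1) + (1) + (1) + (1) + (1)] = 8/8 = 1
  <chi_2*chi_6, chi_1> = (1/8)[1*(1)*conj(1) + 1*(1)*conj(exp(I*pi/4)) + 1*(1)*conj(I) + 1*(1)*conj(exp(3*I*pi/4)) + 1*(1)*conj(-1) + 1*(1)*conj(exp(-3*I*pi/4)) + 1*(1)*conj(-I) + 1*(1)*conj(exp(-I*pi/4))]
      = (1/8)[(1) + (exp(-I*pi/4)) + (-I) + (exp(-3*I*pi/4)) + (-1) + (exp(3*I*pi/4)) + (I) + (exp(I*pi/4))] = 0/8 = 0
  <chi_2*chi_6, chi_2> = (1/8)[1*(1)*conj(1) + 1*(1)*conj(I) + 1*(1)*conj(-1) + 1*(1)*conj(-I) + 1*(1)*conj(1) + 1*(1)*conj(I) + 1*(1)*conj(-1) + 1*(1)*conj(-I)]
      = (1/8)[(1) + (-I) + (-1) + (I) + (1) + (-I) + (-1) + (I)] = 0/8 = 0
  <chi_2*chi_6, chi_3> = (1/8)[1*(1)*conj(1) + 1*(1)*conj(exp(3*I*pi/4)) + 1*(1)*conj(-I) + 1*(1)*conj(exp(I*pi/4)) + 1*(1)*conj(-1) + 1*(1)*conj(exp(-I*pi/4)) + 1*(1)*conj(I) + 1*(1)*conj(exp(-3*I*pi/4))]
      = (1/8)[(1) + (exp(-3*I*pi/4)) + (I) + (exp(-I*pi/4)) + (-1) + (exp(I*pi/4)) + (-I) + (exp(3*I*pi/4))] = 0/8 = 0
  <chi_2*chi_6, chi_4> = (1/8)[1*(1)*conj(1) + 1*(1)*conj(-1) + 1*(1)*conj(1) + 1*(1)*conj(-1) + 1*(1)*conj(1) + 1*(1)*conj(-1) + 1*(1)*conj(1) + 1*(1)*conj(-1)]
      = (1/8)[(1) + (-1) + (1) + (-1) + (1) + (-1) + (1) + (-1)] = 0/8 = 0
  <chi_2*chi_6, chi_5> = (1/8)[1*(1)*conj(1) + 1*(1)*conj(exp(-3*I*pi/4)) + 1*(1)*conj(I) + 1*(1)*conj(exp(-I*pi/4)) + 1*(1)*conj(-1) + 1*(1)*conj(exp(I*pi/4)) + 1*(1)*conj(-I) + 1*(1)*conj(exp(3*I*pi/4))]
      = (1/8)[(1) + (exp(3*I*pi/4)) + (-I) + (exp(I*pi/4)) + (-1) + (exp(-I*pi/4)) + (I) + (exp(-3*I*pi/4))] = 0/8 = 0
  <chi_2*chi_6, chi_6> = (1/8)[1*(1)*conj(1) + 1*(1)*conj(-I) + 1*(1)*conj(-1) + 1*(1)*conj(I) + 1*(1)*conj(1) + 1*(1)*conj(-I) + 1*(1)*conj(-1) + 1*(1)*conj(I)]
      = (1/8)[(1) + (I) + (-1) + (-I) + (1) + (I) + (-1) + (-I)] = 0/8 = 0
  <chi_2*chi_6, chi_7> = (1/8)[1*(1)*conj(1) + 1*(1)*conj(exp(-I*pi/4)) + 1*(1)*conj(-I) + 1*(1)*conj(exp(-3*I*pi/4)) + 1*(1)*conj(-1) + 1*(1)*conj(exp(3*I*pi/4)) + 1*(1)*conj(I) + 1*(1)*conj(exp(I*pi/4))]
      = (1/8)[(1) + (exp(I*pi/4)) + (I) + (exp(3*I*pi/4)) + (-1) + (exp(-3*I*pi/4)) + (-I) + (exp(-I*pi/4))] = 0/8 = 0
(Exp terms are combined using exp(i*s)*conj(exp(i*t)) = exp(i*(s-t)), and sums of them are collapsed using the identity that for every m > 1 the m distinct m-th roots of unity sum to 0, e.g. 1 + exp(2*I*pi/3) + exp(-2*I*pi/3) = 0.)
Hence the multiplicities are chi_0: 1. Dimension check: dim(chi_2)*dim(chi_6) = 1*1 = 1 and sum (mult * dim) = 1*1 = 1.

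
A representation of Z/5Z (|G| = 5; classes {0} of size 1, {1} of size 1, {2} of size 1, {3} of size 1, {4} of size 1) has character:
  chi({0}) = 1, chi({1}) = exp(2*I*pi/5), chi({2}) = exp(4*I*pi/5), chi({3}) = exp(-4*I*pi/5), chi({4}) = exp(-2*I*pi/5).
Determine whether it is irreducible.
Irreducible: <chi, chi> = 1.

Working: <chi, chi> = (1/|G|) sum_C |C| * |chi(C)|^2 = (1/5)[1*|1|^2 + 1*|exp(2*I*pi/5)|^2 + 1*|exp(4*I*pi/5)|^2 + 1*|exp(-4*I*pi/5)|^2 + 1*|exp(-2*I*pi/5)|^2]
  = (1/5)[(1) + (1) + (1) + (1) + (1)] = 5/5 = 1.
(Exp terms are combined using exp(i*s)*conj(exp(i*t)) = exp(i*(s-t)), and sums of them are collapsed using the identity that for every m > 1 the m distinct m-th roots of unity sum to 0, e.g. 1 + exp(2*I*pi/3) + exp(-2*I*pi/3) = 0.)
A character is irreducible iff <chi, chi> = 1, so this representation is irreducible.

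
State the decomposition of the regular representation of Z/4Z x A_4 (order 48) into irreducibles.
Each irreducible V_i of dimension d_i appears with multiplicity d_i, i.e. rho_reg = (direct sum over all irreducibles V_i) d_i V_i. The irreducible dimensions for Z/4Z x A_4 are 1, 1, 1, 1, 1, 1, 1, 1, 1, 1, 1, 1, 3, 3, 3, 3: 12 irreducibles of dimension 1, each with multiplicity 1; 4 irreducibles of dimension 3, each with multiplicity 3. Total dimension 12*1*1 + 4*3*3 = 48 = |G|.

General theorem: in the regular representation of a finite group G, each irreducible appears with multiplicity equal to its dimension. Check: dim(rho_reg) = sum d_i^2 = 1 + 1 + 1 + 1 + 1 + 1 + 1 + 1 + 1 + 1 + 1 + 1 + 9 + 9 + 9 + 9 = 48 = |G|.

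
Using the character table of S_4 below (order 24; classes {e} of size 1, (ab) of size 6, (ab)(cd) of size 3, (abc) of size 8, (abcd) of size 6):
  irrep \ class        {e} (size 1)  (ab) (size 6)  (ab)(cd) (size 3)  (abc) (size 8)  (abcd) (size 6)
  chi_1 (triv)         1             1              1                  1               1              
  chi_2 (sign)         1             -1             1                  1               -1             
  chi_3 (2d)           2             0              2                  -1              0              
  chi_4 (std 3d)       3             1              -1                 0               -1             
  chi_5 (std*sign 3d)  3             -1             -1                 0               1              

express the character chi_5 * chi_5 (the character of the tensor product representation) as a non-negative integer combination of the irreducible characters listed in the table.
chi_5 tensor chi_5 = chi_1 + chi_3 + chi_4 + chi_5 (all other irreducibles have multiplicity 0).

Explanation: The character of a tensor product is the pointwise product (chi_5 * chi_5)(C) = chi_5(C) * chi_5(C):
  {e}: (3)*(3), (ab): (-1)*(-1), (ab)(cd): (-1)*(-1), (abc): (0)*(0), (abcd): (1)*(1)
so (chi_5 * chi_5) takes values
  {e} -> 9, (ab) -> 1, (ab)(cd) -> 1, (abc) -> 0, (abcd) -> 1.
Now take the inner product of this character with each irreducible chi from the table, <chi_5*chi_5, chi> = (1/24) sum_C |C| (chi_5*chi_5)(C) conj(chi(C)):
  <chi_5*chi_5, chi_1> = (1/24)[1*(9)*conj(1) + 6*(1)*conj(1) + 3*(1)*conj(1) + 8*(0)*conj(1) + 6*(1)*conj(1)]
      = (1/24)[(9) + (6) + (3) + (0) + (6)] = 24/24 = 1
  <chi_5*chi_5, chi_2> = (1/24)[1*(9)*conj(1) + 6*(1)*conj(-1) + 3*(1)*conj(1) + 8*(0)*conj(1) + 6*(1)*conj(-1)]
      = (1/24)[(9) + (-6) + (3) + (0) + (-6)] = 0/24 = 0
  <chi_5*chi_5, chi_3> = (1/24)[1*(9)*conj(2) + 6*(1)*conj(0) + 3*(1)*conj(2) + 8*(0)*conj(-1) + 6*(1)*conj(0)]
      = (1/24)[(18) + (0) + (6) + (0) + (0)] = 24/24 = 1
  <chi_5*chi_5, chi_4> = (1/24)[1*(9)*conj(3) + 6*(1)*conj(1) + 3*(1)*conj(-1) + 8*(0)*conj(0) + 6*(1)*conj(-1)]
      = (1/24)[(27) + (6) + (-3) + (0) + (-6)] = 24/24 = 1
  <chi_5*chi_5, chi_5> = (1/24)[1*(9)*conj(3) + 6*(1)*conj(-1) + 3*(1)*conj(-1) + 8*(0)*conj(0) + 6*(1)*conj(1)]
      = (1/24)[(27) + (-6) + (-3) + (0) + (6)] = 24/24 = 1
Hence the multiplicities are chi_1: 1, chi_3: 1, chi_4: 1, chi_5: 1. Dimension check: dim(chi_5)*dim(chi_5) = 3*3 = 9 and sum (mult * dim) = 1*1 + 1*2 + 1*3 + 1*3 = 9.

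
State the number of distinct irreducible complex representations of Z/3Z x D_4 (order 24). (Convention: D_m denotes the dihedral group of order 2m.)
15

Proof sketch: The number of irreducible complex representations of a finite group equals its number of conjugacy classes. For a direct product, #classes(G x H) = #classes(G) * #classes(H). Z/3Z has 3 classes (abelian), D_4 has 5 classes, so 3 * 5 = 15, so Z/3Z x D_4 (order 24) has exactly 15 irreducible complex representations.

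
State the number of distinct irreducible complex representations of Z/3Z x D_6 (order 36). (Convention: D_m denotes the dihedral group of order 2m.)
18

Argument: The number of irreducible complex representations of a finite group equals its number of conjugacy classes. For a direct product, #classes(G x H) = #classes(G) * #classes(H). Z/3Z has 3 classes (abelian), D_6 has 6 classes, so 3 * 6 = 18, so Z/3Z x D_6 (order 36) has exactly 18 irreducible complex representations.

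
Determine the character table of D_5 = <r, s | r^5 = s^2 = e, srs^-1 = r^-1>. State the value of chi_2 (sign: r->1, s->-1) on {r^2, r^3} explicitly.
Conjugacy classes: {e} of size 1, {r^1, r^4} of size 2, {r^2, r^3} of size 2, {s, sr, ..., sr^4} of size 5.
Character table:
  irrep \ class              {e} (size 1)  {r^1, r^4} (size 2)  {r^2, r^3} (size 2)  {s, sr, ..., sr^4} (size 5)
  chi_1 (triv)               1             1                    1                    1                          
  chi_2 (sign: r->1, s->-1)  1             1                    1                    -1                         
  chi_3 (2d, j=1)            2             -1/2 + sqrt(5)/2     -sqrt(5)/2 - 1/2     0                          
  chi_4 (2d, j=2)            2             -sqrt(5)/2 - 1/2     -1/2 + sqrt(5)/2     0                          

Spot check: chi_2 (sign: r->1, s->-1) on {r^2, r^3} = 1.

Justification: D_5 has order 2*5 = 10 with 4 conjugacy classes, hence 4 irreducibles. Sum of squared dims 1 + 1 + 4 + 4 = 10 = |G|. Linear characters come from the abelianisation; the 2-dimensional irreps have character r^k -> 2*cos(2*pi*j*k/5), reflections -> 0.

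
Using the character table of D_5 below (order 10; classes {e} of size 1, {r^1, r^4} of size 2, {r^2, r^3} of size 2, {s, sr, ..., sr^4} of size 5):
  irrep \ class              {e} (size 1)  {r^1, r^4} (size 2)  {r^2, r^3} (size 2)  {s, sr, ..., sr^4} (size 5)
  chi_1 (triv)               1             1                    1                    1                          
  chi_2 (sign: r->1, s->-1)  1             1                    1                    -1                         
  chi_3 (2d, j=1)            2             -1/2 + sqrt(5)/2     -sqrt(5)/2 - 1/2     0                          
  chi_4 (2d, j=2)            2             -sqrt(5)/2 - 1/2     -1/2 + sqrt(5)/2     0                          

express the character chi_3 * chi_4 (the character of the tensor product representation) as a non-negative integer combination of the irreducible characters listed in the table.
chi_3 tensor chi_4 = chi_3 + chi_4 (all other irreducibles have multiplicity 0).

Proof sketch: The character of a tensor product is the pointwise product (chi_3 * chi_4)(C) = chi_3(C) * chi_4(C):
  {e}: (2)*(2), {r^1, r^4}: (-1/2 + sqrt(5)/2)*(-sqrt(5)/2 - 1/2), {r^2, r^3}: (-sqrt(5)/2 - 1/2)*(-1/2 + sqrt(5)/2), {s, sr, ..., sr^4}: (0)*(0)
so (chi_3 * chi_4) takes values
  {e} -> 4, {r^1, r^4} -> -1, {r^2, r^3} -> -1, {s, sr, ..., sr^4} -> 0.
Now take the inner product of this character with each irreducible chi from the table, <chi_3*chi_4, chi> = (1/10) sum_C |C| (chi_3*chi_4)(C) conj(chi(C)):
  <chi_3*chi_4, chi_1> = (1/10)[1*(4)*conj(1) + 2*(-1)*conj(1) + 2*(-1)*conj(1) + 5*(0)*conj(1)]
      = (1/10)[(4) + (-2) + (-2) + (0)] = 0/10 = 0
  <chi_3*chi_4, chi_2> = (1/10)[1*(4)*conj(1) + 2*(-1)*conj(1) + 2*(-1)*conj(1) + 5*(0)*conj(-1)]
      = (1/10)[(4) + (-2) + (-2) + (0)] = 0/10 = 0
  <chi_3*chi_4, chi_3> = (1/10)[1*(4)*conj(2) + 2*(-1)*conj(-1/2 + sqrt(5)/2) + 2*(-1)*conj(-sqrt(5)/2 - 1/2) + 5*(0)*conj(0)]
      = (1/10)[(8) + (1 - sqrt(5)) + (1 + sqrt(5)) + (0)] = 10/10 = 1
  <chi_3*chi_4, chi_4> = (1/10)[1*(4)*conj(2) + 2*(-1)*conj(-sqrt(5)/2 - 1/2) + 2*(-1)*conj(-1/2 + sqrt(5)/2) + 5*(0)*conj(0)]
      = (1/10)[(8) + (1 + sqrt(5)) + (1 - sqrt(5)) + (0)] = 10/10 = 1
Hence the multiplicities are chi_3: 1, chi_4: 1. Dimension check: dim(chi_3)*dim(chi_4) = 2*2 = 4 and sum (mult * dim) = 1*2 + 1*2 = 4.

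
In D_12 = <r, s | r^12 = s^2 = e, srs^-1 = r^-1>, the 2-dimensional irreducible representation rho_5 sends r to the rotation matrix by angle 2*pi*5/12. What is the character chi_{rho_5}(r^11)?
chi_{rho_5}(r^11) = 2*cos(2*pi*5*11/12) = -sqrt(3)

Details: rho_5(r^11) is rotation by angle 2*pi*5*11/12, whose trace is 2*cos(2*pi*5*11/12) = -sqrt(3).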